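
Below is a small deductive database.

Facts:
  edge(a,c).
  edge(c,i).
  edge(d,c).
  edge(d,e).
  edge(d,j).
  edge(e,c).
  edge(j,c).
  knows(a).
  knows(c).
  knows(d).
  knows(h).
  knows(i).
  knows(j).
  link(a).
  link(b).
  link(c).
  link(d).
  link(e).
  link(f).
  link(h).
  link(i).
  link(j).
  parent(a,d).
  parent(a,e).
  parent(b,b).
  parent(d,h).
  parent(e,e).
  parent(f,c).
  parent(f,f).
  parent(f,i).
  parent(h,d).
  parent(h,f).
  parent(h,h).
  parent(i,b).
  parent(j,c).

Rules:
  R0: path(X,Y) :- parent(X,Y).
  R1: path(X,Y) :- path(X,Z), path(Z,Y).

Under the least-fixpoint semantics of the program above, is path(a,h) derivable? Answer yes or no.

yes

round 1: derive path(a,d) via R0 from parent(a,d)
round 1: derive path(a,e) via R0 from parent(a,e)
round 1: derive path(b,b) via R0 from parent(b,b)
round 1: derive path(d,h) via R0 from parent(d,h)
round 1: derive path(e,e) via R0 from parent(e,e)
round 1: derive path(f,c) via R0 from parent(f,c)
round 1: derive path(f,f) via R0 from parent(f,f)
round 1: derive path(f,i) via R0 from parent(f,i)
round 1: derive path(h,d) via R0 from parent(h,d)
round 1: derive path(h,f) via R0 from parent(h,f)
round 1: derive path(h,h) via R0 from parent(h,h)
round 1: derive path(i,b) via R0 from parent(i,b)
round 1: derive path(j,c) via R0 from parent(j,c)
round 2: derive path(a,h) via R1 from path(a,d), path(d,h)
round 2: derive path(d,d) via R1 from path(d,h), path(h,d)
round 2: derive path(d,f) via R1 from path(d,h), path(h,f)
round 2: derive path(f,b) via R1 from path(f,i), path(i,b)
round 2: derive path(h,c) via R1 from path(h,f), path(f,c)
round 2: derive path(h,i) via R1 from path(h,f), path(f,i)
round 3: derive path(a,c) via R1 from path(a,h), path(h,c)
round 3: derive path(a,f) via R1 from path(a,d), path(d,f)
round 3: derive path(a,i) via R1 from path(a,h), path(h,i)
round 3: derive path(d,b) via R1 from path(d,f), path(f,b)
round 3: derive path(d,c) via R1 from path(d,f), path(f,c)
round 3: derive path(d,i) via R1 from path(d,f), path(f,i)
round 3: derive path(h,b) via R1 from path(h,f), path(f,b)
round 4: derive path(a,b) via R1 from path(a,d), path(d,b)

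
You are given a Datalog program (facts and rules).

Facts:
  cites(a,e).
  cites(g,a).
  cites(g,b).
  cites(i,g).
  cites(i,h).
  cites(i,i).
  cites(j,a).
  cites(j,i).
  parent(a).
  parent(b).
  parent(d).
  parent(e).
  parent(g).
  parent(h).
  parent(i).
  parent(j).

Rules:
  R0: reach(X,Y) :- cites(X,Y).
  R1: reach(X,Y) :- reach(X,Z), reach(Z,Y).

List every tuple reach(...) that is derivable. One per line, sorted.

round 1: derive reach(a,e) via R0 from cites(a,e)
round 1: derive reach(g,a) via R0 from cites(g,a)
round 1: derive reach(g,b) via R0 from cites(g,b)
round 1: derive reach(i,g) via R0 from cites(i,g)
round 1: derive reach(i,h) via R0 from cites(i,h)
round 1: derive reach(i,i) via R0 from cites(i,i)
round 1: derive reach(j,a) via R0 from cites(j,a)
round 1: derive reach(j,i) via R0 from cites(j,i)
round 2: derive reach(g,e) via R1 from reach(g,a), reach(a,e)
round 2: derive reach(i,a) via R1 from reach(i,g), reach(g,a)
round 2: derive reach(i,b) via R1 from reach(i,g), reach(g,b)
round 2: derive reach(j,e) via R1 from reach(j,a), reach(a,e)
round 2: derive reach(j,g) via R1 from reach(j,i), reach(i,g)
round 2: derive reach(j,h) via R1 from reach(j,i), reach(i,h)
round 3: derive reach(i,e) via R1 from reach(i,a), reach(a,e)
round 3: derive reach(j,b) via R1 from reach(j,g), reach(g,b)

reach(a,e)
reach(g,a)
reach(g,b)
reach(g,e)
reach(i,a)
reach(i,b)
reach(i,e)
reach(i,g)
reach(i,h)
reach(i,i)
reach(j,a)
reach(j,b)
reach(j,e)
reach(j,g)
reach(j,h)
reach(j,i)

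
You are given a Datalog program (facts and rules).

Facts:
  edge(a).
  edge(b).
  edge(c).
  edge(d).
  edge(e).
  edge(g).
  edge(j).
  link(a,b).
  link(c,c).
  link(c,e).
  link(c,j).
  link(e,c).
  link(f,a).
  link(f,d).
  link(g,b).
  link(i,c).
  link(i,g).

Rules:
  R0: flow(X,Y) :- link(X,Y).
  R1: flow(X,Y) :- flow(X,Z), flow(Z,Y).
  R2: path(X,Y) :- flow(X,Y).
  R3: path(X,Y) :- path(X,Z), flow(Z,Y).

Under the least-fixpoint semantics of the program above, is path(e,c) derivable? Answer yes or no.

yes

round 1: derive flow(a,b) via R0 from link(a,b)
round 1: derive flow(c,c) via R0 from link(c,c)
round 1: derive flow(c,e) via R0 from link(c,e)
round 1: derive flow(c,j) via R0 from link(c,j)
round 1: derive flow(e,c) via R0 from link(e,c)
round 1: derive flow(f,a) via R0 from link(f,a)
round 1: derive flow(f,d) via R0 from link(f,d)
round 1: derive flow(g,b) via R0 from link(g,b)
round 1: derive flow(i,c) via R0 from link(i,c)
round 1: derive flow(i,g) via R0 from link(i,g)
round 2: derive flow(e,e) via R1 from flow(e,c), flow(c,e)
round 2: derive flow(e,j) via R1 from flow(e,c), flow(c,j)
round 2: derive flow(f,b) via R1 from flow(f,a), flow(a,b)
round 2: derive flow(i,b) via R1 from flow(i,g), flow(g,b)
round 2: derive flow(i,e) via R1 from flow(i,c), flow(c,e)
round 2: derive flow(i,j) via R1 from flow(i,c), flow(c,j)
round 2: derive path(a,b) via R2 from flow(a,b)
round 2: derive path(c,c) via R2 from flow(c,c)
round 2: derive path(c,e) via R2 from flow(c,e)
round 2: derive path(c,j) via R2 from flow(c,j)
round 2: derive path(e,c) via R2 from flow(e,c)
round 2: derive path(f,a) via R2 from flow(f,a)
round 2: derive path(f,d) via R2 from flow(f,d)
round 2: derive path(g,b) via R2 from flow(g,b)
round 2: derive path(i,c) via R2 from flow(i,c)
round 2: derive path(i,g) via R2 from flow(i,g)
round 3: derive path(e,e) via R2 from flow(e,e)
round 3: derive path(e,j) via R2 from flow(e,j)
round 3: derive path(f,b) via R2 from flow(f,b)
round 3: derive path(i,b) via R2 from flow(i,b)
round 3: derive path(i,e) via R2 from flow(i,e)
round 3: derive path(i,j) via R2 from flow(i,j)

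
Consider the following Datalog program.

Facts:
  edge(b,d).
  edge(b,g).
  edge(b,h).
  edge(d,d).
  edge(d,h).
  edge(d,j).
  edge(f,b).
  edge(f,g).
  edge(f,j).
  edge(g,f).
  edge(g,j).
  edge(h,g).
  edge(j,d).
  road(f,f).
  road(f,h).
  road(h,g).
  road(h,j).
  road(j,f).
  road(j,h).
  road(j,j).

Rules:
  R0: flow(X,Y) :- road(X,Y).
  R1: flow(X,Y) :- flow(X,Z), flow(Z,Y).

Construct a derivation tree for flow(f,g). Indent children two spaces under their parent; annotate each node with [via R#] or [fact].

flow(f,g)  [via R1]
  flow(f,h)  [via R0]
    road(f,h)  [fact]
  flow(h,g)  [via R0]
    road(h,g)  [fact]

round 1: derive flow(f,f) via R0 from road(f,f)
round 1: derive flow(f,h) via R0 from road(f,h)
round 1: derive flow(h,g) via R0 from road(h,g)
round 1: derive flow(h,j) via R0 from road(h,j)
round 1: derive flow(j,f) via R0 from road(j,f)
round 1: derive flow(j,h) via R0 from road(j,h)
round 1: derive flow(j,j) via R0 from road(j,j)
round 2: derive flow(f,g) via R1 from flow(f,h), flow(h,g)
round 2: derive flow(f,j) via R1 from flow(f,h), flow(h,j)
round 2: derive flow(h,f) via R1 from flow(h,j), flow(j,f)
round 2: derive flow(h,h) via R1 from flow(h,j), flow(j,h)
round 2: derive flow(j,g) via R1 from flow(j,h), flow(h,g)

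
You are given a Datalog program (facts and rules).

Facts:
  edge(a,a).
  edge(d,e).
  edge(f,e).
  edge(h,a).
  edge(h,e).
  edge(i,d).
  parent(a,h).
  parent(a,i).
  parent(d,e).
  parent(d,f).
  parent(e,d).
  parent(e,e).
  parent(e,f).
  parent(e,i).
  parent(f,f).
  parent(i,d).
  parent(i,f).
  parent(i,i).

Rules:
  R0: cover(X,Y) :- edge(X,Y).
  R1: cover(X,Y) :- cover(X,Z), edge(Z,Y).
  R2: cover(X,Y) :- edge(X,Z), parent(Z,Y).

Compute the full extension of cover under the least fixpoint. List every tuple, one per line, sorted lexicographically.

round 1: derive cover(a,a) via R0 from edge(a,a)
round 1: derive cover(d,e) via R0 from edge(d,e)
round 1: derive cover(f,e) via R0 from edge(f,e)
round 1: derive cover(h,a) via R0 from edge(h,a)
round 1: derive cover(h,e) via R0 from edge(h,e)
round 1: derive cover(i,d) via R0 from edge(i,d)
round 1: derive cover(a,h) via R2 from edge(a,a), parent(a,h)
round 1: derive cover(a,i) via R2 from edge(a,a), parent(a,i)
round 1: derive cover(d,d) via R2 from edge(d,e), parent(e,d)
round 1: derive cover(d,f) via R2 from edge(d,e), parent(e,f)
round 1: derive cover(d,i) via R2 from edge(d,e), parent(e,i)
round 1: derive cover(f,d) via R2 from edge(f,e), parent(e,d)
round 1: derive cover(f,f) via R2 from edge(f,e), parent(e,f)
round 1: derive cover(f,i) via R2 from edge(f,e), parent(e,i)
round 1: derive cover(h,d) via R2 from edge(h,e), parent(e,d)
round 1: derive cover(h,f) via R2 from edge(h,e), parent(e,f)
round 1: derive cover(h,h) via R2 from edge(h,a), parent(a,h)
round 1: derive cover(h,i) via R2 from edge(h,a), parent(a,i)
round 1: derive cover(i,e) via R2 from edge(i,d), parent(d,e)
round 1: derive cover(i,f) via R2 from edge(i,d), parent(d,f)
round 2: derive cover(a,d) via R1 from cover(a,i), edge(i,d)
round 2: derive cover(a,e) via R1 from cover(a,h), edge(h,e)

cover(a,a)
cover(a,d)
cover(a,e)
cover(a,h)
cover(a,i)
cover(d,d)
cover(d,e)
cover(d,f)
cover(d,i)
cover(f,d)
cover(f,e)
cover(f,f)
cover(f,i)
cover(h,a)
cover(h,d)
cover(h,e)
cover(h,f)
cover(h,h)
cover(h,i)
cover(i,d)
cover(i,e)
cover(i,f)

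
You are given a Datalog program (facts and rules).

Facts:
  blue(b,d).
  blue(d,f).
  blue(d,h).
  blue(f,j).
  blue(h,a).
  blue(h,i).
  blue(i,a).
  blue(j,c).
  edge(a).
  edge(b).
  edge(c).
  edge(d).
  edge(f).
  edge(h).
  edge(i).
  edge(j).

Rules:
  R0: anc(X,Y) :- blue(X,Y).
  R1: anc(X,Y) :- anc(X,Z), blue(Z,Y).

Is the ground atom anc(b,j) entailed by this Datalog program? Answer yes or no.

round 1: derive anc(b,d) via R0 from blue(b,d)
round 1: derive anc(d,f) via R0 from blue(d,f)
round 1: derive anc(d,h) via R0 from blue(d,h)
round 1: derive anc(f,j) via R0 from blue(f,j)
round 1: derive anc(h,a) via R0 from blue(h,a)
round 1: derive anc(h,i) via R0 from blue(h,i)
round 1: derive anc(i,a) via R0 from blue(i,a)
round 1: derive anc(j,c) via R0 from blue(j,c)
round 2: derive anc(b,f) via R1 from anc(b,d), blue(d,f)
round 2: derive anc(b,h) via R1 from anc(b,d), blue(d,h)
round 2: derive anc(d,a) via R1 from anc(d,h), blue(h,a)
round 2: derive anc(d,i) via R1 from anc(d,h), blue(h,i)
round 2: derive anc(d,j) via R1 from anc(d,f), blue(f,j)
round 2: derive anc(f,c) via R1 from anc(f,j), blue(j,c)
round 3: derive anc(b,a) via R1 from anc(b,h), blue(h,a)
round 3: derive anc(b,i) via R1 from anc(b,h), blue(h,i)
round 3: derive anc(b,j) via R1 from anc(b,f), blue(f,j)
round 3: derive anc(d,c) via R1 from anc(d,j), blue(j,c)
round 4: derive anc(b,c) via R1 from anc(b,j), blue(j,c)

yes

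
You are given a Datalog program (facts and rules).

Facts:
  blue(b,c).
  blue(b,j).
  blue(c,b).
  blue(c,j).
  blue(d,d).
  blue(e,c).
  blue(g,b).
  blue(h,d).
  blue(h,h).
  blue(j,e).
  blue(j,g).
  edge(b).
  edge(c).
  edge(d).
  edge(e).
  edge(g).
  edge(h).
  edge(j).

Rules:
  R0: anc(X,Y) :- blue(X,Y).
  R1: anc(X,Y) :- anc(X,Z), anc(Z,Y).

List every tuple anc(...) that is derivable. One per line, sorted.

round 1: derive anc(b,c) via R0 from blue(b,c)
round 1: derive anc(b,j) via R0 from blue(b,j)
round 1: derive anc(c,b) via R0 from blue(c,b)
round 1: derive anc(c,j) via R0 from blue(c,j)
round 1: derive anc(d,d) via R0 from blue(d,d)
round 1: derive anc(e,c) via R0 from blue(e,c)
round 1: derive anc(g,b) via R0 from blue(g,b)
round 1: derive anc(h,d) via R0 from blue(h,d)
round 1: derive anc(h,h) via R0 from blue(h,h)
round 1: derive anc(j,e) via R0 from blue(j,e)
round 1: derive anc(j,g) via R0 from blue(j,g)
round 2: derive anc(b,b) via R1 from anc(b,c), anc(c,b)
round 2: derive anc(b,e) via R1 from anc(b,j), anc(j,e)
round 2: derive anc(b,g) via R1 from anc(b,j), anc(j,g)
round 2: derive anc(c,c) via R1 from anc(c,b), anc(b,c)
round 2: derive anc(c,e) via R1 from anc(c,j), anc(j,e)
round 2: derive anc(c,g) via R1 from anc(c,j), anc(j,g)
round 2: derive anc(e,b) via R1 from anc(e,c), anc(c,b)
round 2: derive anc(e,j) via R1 from anc(e,c), anc(c,j)
round 2: derive anc(g,c) via R1 from anc(g,b), anc(b,c)
round 2: derive anc(g,j) via R1 from anc(g,b), anc(b,j)
round 2: derive anc(j,b) via R1 from anc(j,g), anc(g,b)
round 2: derive anc(j,c) via R1 from anc(j,e), anc(e,c)
round 3: derive anc(e,e) via R1 from anc(e,b), anc(b,e)
round 3: derive anc(e,g) via R1 from anc(e,b), anc(b,g)
round 3: derive anc(g,e) via R1 from anc(g,b), anc(b,e)
round 3: derive anc(g,g) via R1 from anc(g,b), anc(b,g)
round 3: derive anc(j,j) via R1 from anc(j,b), anc(b,j)

anc(b,b)
anc(b,c)
anc(b,e)
anc(b,g)
anc(b,j)
anc(c,b)
anc(c,c)
anc(c,e)
anc(c,g)
anc(c,j)
anc(d,d)
anc(e,b)
anc(e,c)
anc(e,e)
anc(e,g)
anc(e,j)
anc(g,b)
anc(g,c)
anc(g,e)
anc(g,g)
anc(g,j)
anc(h,d)
anc(h,h)
anc(j,b)
anc(j,c)
anc(j,e)
anc(j,g)
anc(j,j)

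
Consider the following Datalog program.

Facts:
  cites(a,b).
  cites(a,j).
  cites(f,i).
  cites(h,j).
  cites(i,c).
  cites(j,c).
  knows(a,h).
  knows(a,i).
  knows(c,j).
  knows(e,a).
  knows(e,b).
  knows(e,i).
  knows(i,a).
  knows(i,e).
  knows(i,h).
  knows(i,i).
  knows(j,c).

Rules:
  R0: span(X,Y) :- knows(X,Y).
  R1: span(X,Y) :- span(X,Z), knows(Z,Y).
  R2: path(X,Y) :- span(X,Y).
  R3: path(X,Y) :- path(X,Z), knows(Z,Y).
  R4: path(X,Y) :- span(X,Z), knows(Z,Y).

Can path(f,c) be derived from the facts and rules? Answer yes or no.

round 1: derive span(a,h) via R0 from knows(a,h)
round 1: derive span(a,i) via R0 from knows(a,i)
round 1: derive span(c,j) via R0 from knows(c,j)
round 1: derive span(e,a) via R0 from knows(e,a)
round 1: derive span(e,b) via R0 from knows(e,b)
round 1: derive span(e,i) via R0 from knows(e,i)
round 1: derive span(i,a) via R0 from knows(i,a)
round 1: derive span(i,e) via R0 from knows(i,e)
round 1: derive span(i,h) via R0 from knows(i,h)
round 1: derive span(i,i) via R0 from knows(i,i)
round 1: derive span(j,c) via R0 from knows(j,c)
round 2: derive span(a,a) via R1 from span(a,i), knows(i,a)
round 2: derive span(a,e) via R1 from span(a,i), knows(i,e)
round 2: derive span(c,c) via R1 from span(c,j), knows(j,c)
round 2: derive span(e,e) via R1 from span(e,i), knows(i,e)
round 2: derive span(e,h) via R1 from span(e,a), knows(a,h)
round 2: derive span(i,b) via R1 from span(i,e), knows(e,b)
round 2: derive span(j,j) via R1 from span(j,c), knows(c,j)
round 2: derive path(a,h) via R2 from span(a,h)
round 2: derive path(a,i) via R2 from span(a,i)
round 2: derive path(c,j) via R2 from span(c,j)
round 2: derive path(e,a) via R2 from span(e,a)
round 2: derive path(e,b) via R2 from span(e,b)
round 2: derive path(e,i) via R2 from span(e,i)
round 2: derive path(i,a) via R2 from span(i,a)
round 2: derive path(i,e) via R2 from span(i,e)
round 2: derive path(i,h) via R2 from span(i,h)
round 2: derive path(i,i) via R2 from span(i,i)
round 2: derive path(j,c) via R2 from span(j,c)
round 2: derive path(a,a) via R4 from span(a,i), knows(i,a)
round 2: derive path(a,e) via R4 from span(a,i), knows(i,e)
round 2: derive path(c,c) via R4 from span(c,j), knows(j,c)
round 2: derive path(e,e) via R4 from span(e,i), knows(i,e)
round 2: derive path(e,h) via R4 from span(e,a), knows(a,h)
round 2: derive path(i,b) via R4 from span(i,e), knows(e,b)
round 2: derive path(j,j) via R4 from span(j,c), knows(c,j)
round 3: derive span(a,b) via R1 from span(a,e), knows(e,b)
round 3: derive path(a,b) via R3 from path(a,e), knows(e,b)

no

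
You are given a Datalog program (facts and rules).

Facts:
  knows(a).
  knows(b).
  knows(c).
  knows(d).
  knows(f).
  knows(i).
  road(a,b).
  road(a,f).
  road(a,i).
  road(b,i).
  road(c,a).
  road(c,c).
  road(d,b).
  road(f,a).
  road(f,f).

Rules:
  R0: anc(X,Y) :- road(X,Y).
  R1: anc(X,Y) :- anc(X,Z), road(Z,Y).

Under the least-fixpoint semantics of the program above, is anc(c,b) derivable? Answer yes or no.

yes

round 1: derive anc(a,b) via R0 from road(a,b)
round 1: derive anc(a,f) via R0 from road(a,f)
round 1: derive anc(a,i) via R0 from road(a,i)
round 1: derive anc(b,i) via R0 from road(b,i)
round 1: derive anc(c,a) via R0 from road(c,a)
round 1: derive anc(c,c) via R0 from road(c,c)
round 1: derive anc(d,b) via R0 from road(d,b)
round 1: derive anc(f,a) via R0 from road(f,a)
round 1: derive anc(f,f) via R0 from road(f,f)
round 2: derive anc(a,a) via R1 from anc(a,f), road(f,a)
round 2: derive anc(c,b) via R1 from anc(c,a), road(a,b)
round 2: derive anc(c,f) via R1 from anc(c,a), road(a,f)
round 2: derive anc(c,i) via R1 from anc(c,a), road(a,i)
round 2: derive anc(d,i) via R1 from anc(d,b), road(b,i)
round 2: derive anc(f,b) via R1 from anc(f,a), road(a,b)
round 2: derive anc(f,i) via R1 from anc(f,a), road(a,i)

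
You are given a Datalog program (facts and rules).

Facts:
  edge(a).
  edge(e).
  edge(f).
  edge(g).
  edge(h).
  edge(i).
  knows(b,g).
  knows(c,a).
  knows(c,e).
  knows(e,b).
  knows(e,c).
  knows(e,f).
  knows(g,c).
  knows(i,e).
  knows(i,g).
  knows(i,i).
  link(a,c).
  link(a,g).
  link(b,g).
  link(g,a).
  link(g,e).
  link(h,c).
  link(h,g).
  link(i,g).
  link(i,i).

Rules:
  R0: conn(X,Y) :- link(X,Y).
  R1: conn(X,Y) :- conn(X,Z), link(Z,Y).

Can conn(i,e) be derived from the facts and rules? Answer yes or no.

yes

round 1: derive conn(a,c) via R0 from link(a,c)
round 1: derive conn(a,g) via R0 from link(a,g)
round 1: derive conn(b,g) via R0 from link(b,g)
round 1: derive conn(g,a) via R0 from link(g,a)
round 1: derive conn(g,e) via R0 from link(g,e)
round 1: derive conn(h,c) via R0 from link(h,c)
round 1: derive conn(h,g) via R0 from link(h,g)
round 1: derive conn(i,g) via R0 from link(i,g)
round 1: derive conn(i,i) via R0 from link(i,i)
round 2: derive conn(a,a) via R1 from conn(a,g), link(g,a)
round 2: derive conn(a,e) via R1 from conn(a,g), link(g,e)
round 2: derive conn(b,a) via R1 from conn(b,g), link(g,a)
round 2: derive conn(b,e) via R1 from conn(b,g), link(g,e)
round 2: derive conn(g,c) via R1 from conn(g,a), link(a,c)
round 2: derive conn(g,g) via R1 from conn(g,a), link(a,g)
round 2: derive conn(h,a) via R1 from conn(h,g), link(g,a)
round 2: derive conn(h,e) via R1 from conn(h,g), link(g,e)
round 2: derive conn(i,a) via R1 from conn(i,g), link(g,a)
round 2: derive conn(i,e) via R1 from conn(i,g), link(g,e)
round 3: derive conn(b,c) via R1 from conn(b,a), link(a,c)
round 3: derive conn(i,c) via R1 from conn(i,a), link(a,c)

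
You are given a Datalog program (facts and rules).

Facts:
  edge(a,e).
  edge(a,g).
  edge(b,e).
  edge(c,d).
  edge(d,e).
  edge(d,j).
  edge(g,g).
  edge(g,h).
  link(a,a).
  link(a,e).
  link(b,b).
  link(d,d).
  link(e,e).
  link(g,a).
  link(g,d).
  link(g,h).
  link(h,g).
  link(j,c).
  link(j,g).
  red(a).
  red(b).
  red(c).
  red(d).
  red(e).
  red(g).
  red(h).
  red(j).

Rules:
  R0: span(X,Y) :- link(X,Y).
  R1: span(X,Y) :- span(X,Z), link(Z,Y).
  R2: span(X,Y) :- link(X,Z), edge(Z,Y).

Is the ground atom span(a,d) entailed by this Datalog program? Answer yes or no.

yes

round 1: derive span(a,a) via R0 from link(a,a)
round 1: derive span(a,e) via R0 from link(a,e)
round 1: derive span(b,b) via R0 from link(b,b)
round 1: derive span(d,d) via R0 from link(d,d)
round 1: derive span(e,e) via R0 from link(e,e)
round 1: derive span(g,a) via R0 from link(g,a)
round 1: derive span(g,d) via R0 from link(g,d)
round 1: derive span(g,h) via R0 from link(g,h)
round 1: derive span(h,g) via R0 from link(h,g)
round 1: derive span(j,c) via R0 from link(j,c)
round 1: derive span(j,g) via R0 from link(j,g)
round 1: derive span(a,g) via R2 from link(a,a), edge(a,g)
round 1: derive span(b,e) via R2 from link(b,b), edge(b,e)
round 1: derive span(d,e) via R2 from link(d,d), edge(d,e)
round 1: derive span(d,j) via R2 from link(d,d), edge(d,j)
round 1: derive span(g,e) via R2 from link(g,a), edge(a,e)
round 1: derive span(g,g) via R2 from link(g,a), edge(a,g)
round 1: derive span(g,j) via R2 from link(g,d), edge(d,j)
round 1: derive span(h,h) via R2 from link(h,g), edge(g,h)
round 1: derive span(j,d) via R2 from link(j,c), edge(c,d)
round 1: derive span(j,h) via R2 from link(j,g), edge(g,h)
round 2: derive span(a,d) via R1 from span(a,g), link(g,d)
round 2: derive span(a,h) via R1 from span(a,g), link(g,h)
round 2: derive span(d,c) via R1 from span(d,j), link(j,c)
round 2: derive span(d,g) via R1 from span(d,j), link(j,g)
round 2: derive span(g,c) via R1 from span(g,j), link(j,c)
round 2: derive span(h,a) via R1 from span(h,g), link(g,a)
round 2: derive span(h,d) via R1 from span(h,g), link(g,d)
round 2: derive span(j,a) via R1 from span(j,g), link(g,a)
round 3: derive span(d,a) via R1 from span(d,g), link(g,a)
round 3: derive span(d,h) via R1 from span(d,g), link(g,h)
round 3: derive span(h,e) via R1 from span(h,a), link(a,e)
round 3: derive span(j,e) via R1 from span(j,a), link(a,e)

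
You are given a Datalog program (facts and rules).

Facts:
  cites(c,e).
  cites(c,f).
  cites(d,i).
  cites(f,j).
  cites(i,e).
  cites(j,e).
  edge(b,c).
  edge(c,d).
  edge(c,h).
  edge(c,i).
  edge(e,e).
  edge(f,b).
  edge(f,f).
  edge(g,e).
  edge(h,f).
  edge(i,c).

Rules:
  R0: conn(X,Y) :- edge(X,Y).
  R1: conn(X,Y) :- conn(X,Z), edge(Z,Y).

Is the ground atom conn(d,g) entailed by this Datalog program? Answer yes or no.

no

round 1: derive conn(b,c) via R0 from edge(b,c)
round 1: derive conn(c,d) via R0 from edge(c,d)
round 1: derive conn(c,h) via R0 from edge(c,h)
round 1: derive conn(c,i) via R0 from edge(c,i)
round 1: derive conn(e,e) via R0 from edge(e,e)
round 1: derive conn(f,b) via R0 from edge(f,b)
round 1: derive conn(f,f) via R0 from edge(f,f)
round 1: derive conn(g,e) via R0 from edge(g,e)
round 1: derive conn(h,f) via R0 from edge(h,f)
round 1: derive conn(i,c) via R0 from edge(i,c)
round 2: derive conn(b,d) via R1 from conn(b,c), edge(c,d)
round 2: derive conn(b,h) via R1 from conn(b,c), edge(c,h)
round 2: derive conn(b,i) via R1 from conn(b,c), edge(c,i)
round 2: derive conn(c,c) via R1 from conn(c,i), edge(i,c)
round 2: derive conn(c,f) via R1 from conn(c,h), edge(h,f)
round 2: derive conn(f,c) via R1 from conn(f,b), edge(b,c)
round 2: derive conn(h,b) via R1 from conn(h,f), edge(f,b)
round 2: derive conn(i,d) via R1 from conn(i,c), edge(c,d)
round 2: derive conn(i,h) via R1 from conn(i,c), edge(c,h)
round 2: derive conn(i,i) via R1 from conn(i,c), edge(c,i)
round 3: derive conn(b,f) via R1 from conn(b,h), edge(h,f)
round 3: derive conn(c,b) via R1 from conn(c,f), edge(f,b)
round 3: derive conn(f,d) via R1 from conn(f,c), edge(c,d)
round 3: derive conn(f,h) via R1 from conn(f,c), edge(c,h)
round 3: derive conn(f,i) via R1 from conn(f,c), edge(c,i)
round 3: derive conn(h,c) via R1 from conn(h,b), edge(b,c)
round 3: derive conn(i,f) via R1 from conn(i,h), edge(h,f)
round 4: derive conn(b,b) via R1 from conn(b,f), edge(f,b)
round 4: derive conn(h,d) via R1 from conn(h,c), edge(c,d)
round 4: derive conn(h,h) via R1 from conn(h,c), edge(c,h)
round 4: derive conn(h,i) via R1 from conn(h,c), edge(c,i)
round 4: derive conn(i,b) via R1 from conn(i,f), edge(f,b)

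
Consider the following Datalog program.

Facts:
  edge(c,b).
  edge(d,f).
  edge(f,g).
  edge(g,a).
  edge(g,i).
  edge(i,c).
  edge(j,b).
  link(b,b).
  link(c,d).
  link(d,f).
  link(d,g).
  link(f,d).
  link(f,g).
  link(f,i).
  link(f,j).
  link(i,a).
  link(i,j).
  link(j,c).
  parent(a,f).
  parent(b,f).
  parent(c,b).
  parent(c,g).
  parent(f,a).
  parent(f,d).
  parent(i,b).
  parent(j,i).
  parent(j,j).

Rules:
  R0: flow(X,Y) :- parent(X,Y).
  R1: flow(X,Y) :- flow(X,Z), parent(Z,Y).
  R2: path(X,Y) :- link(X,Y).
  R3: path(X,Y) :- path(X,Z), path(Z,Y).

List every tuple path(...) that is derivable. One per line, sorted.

round 1: derive path(b,b) via R2 from link(b,b)
round 1: derive path(c,d) via R2 from link(c,d)
round 1: derive path(d,f) via R2 from link(d,f)
round 1: derive path(d,g) via R2 from link(d,g)
round 1: derive path(f,d) via R2 from link(f,d)
round 1: derive path(f,g) via R2 from link(f,g)
round 1: derive path(f,i) via R2 from link(f,i)
round 1: derive path(f,j) via R2 from link(f,j)
round 1: derive path(i,a) via R2 from link(i,a)
round 1: derive path(i,j) via R2 from link(i,j)
round 1: derive path(j,c) via R2 from link(j,c)
round 2: derive path(c,f) via R3 from path(c,d), path(d,f)
round 2: derive path(c,g) via R3 from path(c,d), path(d,g)
round 2: derive path(d,d) via R3 from path(d,f), path(f,d)
round 2: derive path(d,i) via R3 from path(d,f), path(f,i)
round 2: derive path(d,j) via R3 from path(d,f), path(f,j)
round 2: derive path(f,a) via R3 from path(f,i), path(i,a)
round 2: derive path(f,c) via R3 from path(f,j), path(j,c)
round 2: derive path(f,f) via R3 from path(f,d), path(d,f)
round 2: derive path(i,c) via R3 from path(i,j), path(j,c)
round 2: derive path(j,d) via R3 from path(j,c), path(c,d)
round 3: derive path(c,a) via R3 from path(c,f), path(f,a)
round 3: derive path(c,c) via R3 from path(c,f), path(f,c)
round 3: derive path(c,i) via R3 from path(c,d), path(d,i)
round 3: derive path(c,j) via R3 from path(c,d), path(d,j)
round 3: derive path(d,a) via R3 from path(d,f), path(f,a)
round 3: derive path(d,c) via R3 from path(d,f), path(f,c)
round 3: derive path(i,d) via R3 from path(i,c), path(c,d)
round 3: derive path(i,f) via R3 from path(i,c), path(c,f)
round 3: derive path(i,g) via R3 from path(i,c), path(c,g)
round 3: derive path(j,f) via R3 from path(j,c), path(c,f)
round 3: derive path(j,g) via R3 from path(j,c), path(c,g)
round 3: derive path(j,i) via R3 from path(j,d), path(d,i)
round 3: derive path(j,j) via R3 from path(j,d), path(d,j)
round 4: derive path(i,i) via R3 from path(i,c), path(c,i)
round 4: derive path(j,a) via R3 from path(j,c), path(c,a)

path(b,b)
path(c,a)
path(c,c)
path(c,d)
path(c,f)
path(c,g)
path(c,i)
path(c,j)
path(d,a)
path(d,c)
path(d,d)
path(d,f)
path(d,g)
path(d,i)
path(d,j)
path(f,a)
path(f,c)
path(f,d)
path(f,f)
path(f,g)
path(f,i)
path(f,j)
path(i,a)
path(i,c)
path(i,d)
path(i,f)
path(i,g)
path(i,i)
path(i,j)
path(j,a)
path(j,c)
path(j,d)
path(j,f)
path(j,g)
path(j,i)
path(j,j)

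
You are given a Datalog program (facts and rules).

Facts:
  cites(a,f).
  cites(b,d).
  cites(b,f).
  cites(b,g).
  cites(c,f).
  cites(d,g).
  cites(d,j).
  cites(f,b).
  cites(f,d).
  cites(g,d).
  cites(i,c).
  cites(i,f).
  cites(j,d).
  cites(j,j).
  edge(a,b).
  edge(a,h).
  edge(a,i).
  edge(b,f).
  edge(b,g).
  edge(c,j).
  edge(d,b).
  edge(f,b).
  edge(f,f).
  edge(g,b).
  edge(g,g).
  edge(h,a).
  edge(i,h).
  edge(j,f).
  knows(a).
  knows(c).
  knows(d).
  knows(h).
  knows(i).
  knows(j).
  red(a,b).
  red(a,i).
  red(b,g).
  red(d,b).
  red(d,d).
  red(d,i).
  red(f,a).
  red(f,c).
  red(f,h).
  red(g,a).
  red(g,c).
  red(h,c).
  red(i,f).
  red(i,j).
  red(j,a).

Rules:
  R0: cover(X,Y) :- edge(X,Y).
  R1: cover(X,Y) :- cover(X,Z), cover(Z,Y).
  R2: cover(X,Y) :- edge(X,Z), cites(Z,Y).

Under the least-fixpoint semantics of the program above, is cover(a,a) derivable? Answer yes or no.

yes

round 1: derive cover(a,b) via R0 from edge(a,b)
round 1: derive cover(a,h) via R0 from edge(a,h)
round 1: derive cover(a,i) via R0 from edge(a,i)
round 1: derive cover(b,f) via R0 from edge(b,f)
round 1: derive cover(b,g) via R0 from edge(b,g)
round 1: derive cover(c,j) via R0 from edge(c,j)
round 1: derive cover(d,b) via R0 from edge(d,b)
round 1: derive cover(f,b) via R0 from edge(f,b)
round 1: derive cover(f,f) via R0 from edge(f,f)
round 1: derive cover(g,b) via R0 from edge(g,b)
round 1: derive cover(g,g) via R0 from edge(g,g)
round 1: derive cover(h,a) via R0 from edge(h,a)
round 1: derive cover(i,h) via R0 from edge(i,h)
round 1: derive cover(j,f) via R0 from edge(j,f)
round 1: derive cover(a,c) via R2 from edge(a,i), cites(i,c)
round 1: derive cover(a,d) via R2 from edge(a,b), cites(b,d)
round 1: derive cover(a,f) via R2 from edge(a,b), cites(b,f)
round 1: derive cover(a,g) via R2 from edge(a,b), cites(b,g)
round 1: derive cover(b,b) via R2 from edge(b,f), cites(f,b)
round 1: derive cover(b,d) via R2 from edge(b,f), cites(f,d)
round 1: derive cover(c,d) via R2 from edge(c,j), cites(j,d)
round 1: derive cover(d,d) via R2 from edge(d,b), cites(b,d)
round 1: derive cover(d,f) via R2 from edge(d,b), cites(b,f)
round 1: derive cover(d,g) via R2 from edge(d,b), cites(b,g)
round 1: derive cover(f,d) via R2 from edge(f,b), cites(b,d)
round 1: derive cover(f,g) via R2 from edge(f,b), cites(b,g)
round 1: derive cover(g,d) via R2 from edge(g,b), cites(b,d)
round 1: derive cover(g,f) via R2 from edge(g,b), cites(b,f)
round 1: derive cover(h,f) via R2 from edge(h,a), cites(a,f)
round 1: derive cover(j,b) via R2 from edge(j,f), cites(f,b)
round 1: derive cover(j,d) via R2 from edge(j,f), cites(f,d)
round 2: derive cover(a,a) via R1 from cover(a,h), cover(h,a)
round 2: derive cover(a,j) via R1 from cover(a,c), cover(c,j)
round 2: derive cover(c,b) via R1 from cover(c,d), cover(d,b)
round 2: derive cover(c,f) via R1 from cover(c,d), cover(d,f)
round 2: derive cover(c,g) via R1 from cover(c,d), cover(d,g)
round 2: derive cover(h,b) via R1 from cover(h,a), cover(a,b)
round 2: derive cover(h,c) via R1 from cover(h,a), cover(a,c)
round 2: derive cover(h,d) via R1 from cover(h,a), cover(a,d)
round 2: derive cover(h,g) via R1 from cover(h,a), cover(a,g)
round 2: derive cover(h,h) via R1 from cover(h,a), cover(a,h)
round 2: derive cover(h,i) via R1 from cover(h,a), cover(a,i)
round 2: derive cover(i,a) via R1 from cover(i,h), cover(h,a)
round 2: derive cover(i,f) via R1 from cover(i,h), cover(h,f)
round 2: derive cover(j,g) via R1 from cover(j,b), cover(b,g)
round 3: derive cover(h,j) via R1 from cover(h,a), cover(a,j)
round 3: derive cover(i,b) via R1 from cover(i,a), cover(a,b)
round 3: derive cover(i,c) via R1 from cover(i,a), cover(a,c)
round 3: derive cover(i,d) via R1 from cover(i,a), cover(a,d)
round 3: derive cover(i,g) via R1 from cover(i,a), cover(a,g)
round 3: derive cover(i,i) via R1 from cover(i,a), cover(a,i)
round 3: derive cover(i,j) via R1 from cover(i,a), cover(a,j)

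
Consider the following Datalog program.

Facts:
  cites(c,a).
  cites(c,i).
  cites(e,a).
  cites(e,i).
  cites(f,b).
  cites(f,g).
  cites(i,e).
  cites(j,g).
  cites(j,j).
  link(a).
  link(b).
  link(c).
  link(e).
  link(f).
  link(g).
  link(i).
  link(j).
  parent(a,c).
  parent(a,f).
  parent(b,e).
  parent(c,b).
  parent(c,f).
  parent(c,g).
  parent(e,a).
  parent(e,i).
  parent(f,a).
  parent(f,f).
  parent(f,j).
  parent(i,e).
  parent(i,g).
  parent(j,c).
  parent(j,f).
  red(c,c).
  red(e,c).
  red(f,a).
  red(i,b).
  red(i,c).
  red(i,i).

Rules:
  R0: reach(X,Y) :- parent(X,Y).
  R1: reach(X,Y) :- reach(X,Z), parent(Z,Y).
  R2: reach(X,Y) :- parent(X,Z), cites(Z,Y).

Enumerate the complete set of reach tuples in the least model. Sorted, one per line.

round 1: derive reach(a,c) via R0 from parent(a,c)
round 1: derive reach(a,f) via R0 from parent(a,f)
round 1: derive reach(b,e) via R0 from parent(b,e)
round 1: derive reach(c,b) via R0 from parent(c,b)
round 1: derive reach(c,f) via R0 from parent(c,f)
round 1: derive reach(c,g) via R0 from parent(c,g)
round 1: derive reach(e,a) via R0 from parent(e,a)
round 1: derive reach(e,i) via R0 from parent(e,i)
round 1: derive reach(f,a) via R0 from parent(f,a)
round 1: derive reach(f,f) via R0 from parent(f,f)
round 1: derive reach(f,j) via R0 from parent(f,j)
round 1: derive reach(i,e) via R0 from parent(i,e)
round 1: derive reach(i,g) via R0 from parent(i,g)
round 1: derive reach(j,c) via R0 from parent(j,c)
round 1: derive reach(j,f) via R0 from parent(j,f)
round 1: derive reach(a,a) via R2 from parent(a,c), cites(c,a)
round 1: derive reach(a,b) via R2 from parent(a,f), cites(f,b)
round 1: derive reach(a,g) via R2 from parent(a,f), cites(f,g)
round 1: derive reach(a,i) via R2 from parent(a,c), cites(c,i)
round 1: derive reach(b,a) via R2 from parent(b,e), cites(e,a)
round 1: derive reach(b,i) via R2 from parent(b,e), cites(e,i)
round 1: derive reach(e,e) via R2 from parent(e,i), cites(i,e)
round 1: derive reach(f,b) via R2 from parent(f,f), cites(f,b)
round 1: derive reach(f,g) via R2 from parent(f,f), cites(f,g)
round 1: derive reach(i,a) via R2 from parent(i,e), cites(e,a)
round 1: derive reach(i,i) via R2 from parent(i,e), cites(e,i)
round 1: derive reach(j,a) via R2 from parent(j,c), cites(c,a)
round 1: derive reach(j,b) via R2 from parent(j,f), cites(f,b)
round 1: derive reach(j,g) via R2 from parent(j,f), cites(f,g)
round 1: derive reach(j,i) via R2 from parent(j,c), cites(c,i)
round 2: derive reach(a,e) via R1 from reach(a,b), parent(b,e)
round 2: derive reach(a,j) via R1 from reach(a,f), parent(f,j)
round 2: derive reach(b,c) via R1 from reach(b,a), parent(a,c)
round 2: derive reach(b,f) via R1 from reach(b,a), parent(a,f)
round 2: derive reach(b,g) via R1 from reach(b,i), parent(i,g)
round 2: derive reach(c,a) via R1 from reach(c,f), parent(f,a)
round 2: derive reach(c,e) via R1 from reach(c,b), parent(b,e)
round 2: derive reach(c,j) via R1 from reach(c,f), parent(f,j)
round 2: derive reach(e,c) via R1 from reach(e,a), parent(a,c)
round 2: derive reach(e,f) via R1 from reach(e,a), parent(a,f)
round 2: derive reach(e,g) via R1 from reach(e,i), parent(i,g)
round 2: derive reach(f,c) via R1 from reach(f,a), parent(a,c)
round 2: derive reach(f,e) via R1 from reach(f,b), parent(b,e)
round 2: derive reach(i,c) via R1 from reach(i,a), parent(a,c)
round 2: derive reach(i,f) via R1 from reach(i,a), parent(a,f)
round 2: derive reach(j,e) via R1 from reach(j,b), parent(b,e)
round 2: derive reach(j,j) via R1 from reach(j,f), parent(f,j)
round 3: derive reach(b,b) via R1 from reach(b,c), parent(c,b)
round 3: derive reach(b,j) via R1 from reach(b,f), parent(f,j)
round 3: derive reach(c,c) via R1 from reach(c,a), parent(a,c)
round 3: derive reach(c,i) via R1 from reach(c,e), parent(e,i)
round 3: derive reach(e,b) via R1 from reach(e,c), parent(c,b)
round 3: derive reach(e,j) via R1 from reach(e,f), parent(f,j)
round 3: derive reach(f,i) via R1 from reach(f,e), parent(e,i)
round 3: derive reach(i,b) via R1 from reach(i,c), parent(c,b)
round 3: derive reach(i,j) via R1 from reach(i,f), parent(f,j)

reach(a,a)
reach(a,b)
reach(a,c)
reach(a,e)
reach(a,f)
reach(a,g)
reach(a,i)
reach(a,j)
reach(b,a)
reach(b,b)
reach(b,c)
reach(b,e)
reach(b,f)
reach(b,g)
reach(b,i)
reach(b,j)
reach(c,a)
reach(c,b)
reach(c,c)
reach(c,e)
reach(c,f)
reach(c,g)
reach(c,i)
reach(c,j)
reach(e,a)
reach(e,b)
reach(e,c)
reach(e,e)
reach(e,f)
reach(e,g)
reach(e,i)
reach(e,j)
reach(f,a)
reach(f,b)
reach(f,c)
reach(f,e)
reach(f,f)
reach(f,g)
reach(f,i)
reach(f,j)
reach(i,a)
reach(i,b)
reach(i,c)
reach(i,e)
reach(i,f)
reach(i,g)
reach(i,i)
reach(i,j)
reach(j,a)
reach(j,b)
reach(j,c)
reach(j,e)
reach(j,f)
reach(j,g)
reach(j,i)
reach(j,j)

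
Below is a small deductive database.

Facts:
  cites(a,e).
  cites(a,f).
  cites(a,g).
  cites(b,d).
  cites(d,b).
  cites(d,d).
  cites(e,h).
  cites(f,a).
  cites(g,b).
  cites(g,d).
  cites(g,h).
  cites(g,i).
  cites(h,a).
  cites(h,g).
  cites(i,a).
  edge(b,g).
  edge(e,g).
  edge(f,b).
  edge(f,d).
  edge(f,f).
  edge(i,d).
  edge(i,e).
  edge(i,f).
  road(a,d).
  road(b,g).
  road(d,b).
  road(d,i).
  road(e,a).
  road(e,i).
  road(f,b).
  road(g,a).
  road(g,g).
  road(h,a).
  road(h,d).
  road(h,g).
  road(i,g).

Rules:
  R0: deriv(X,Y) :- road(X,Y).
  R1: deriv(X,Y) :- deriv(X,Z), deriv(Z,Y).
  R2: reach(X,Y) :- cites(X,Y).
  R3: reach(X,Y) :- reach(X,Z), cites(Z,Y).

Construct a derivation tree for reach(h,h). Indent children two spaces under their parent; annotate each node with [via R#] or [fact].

reach(h,h)  [via R3]
  reach(h,g)  [via R2]
    cites(h,g)  [fact]
  cites(g,h)  [fact]

round 1: derive reach(a,e) via R2 from cites(a,e)
round 1: derive reach(a,f) via R2 from cites(a,f)
round 1: derive reach(a,g) via R2 from cites(a,g)
round 1: derive reach(b,d) via R2 from cites(b,d)
round 1: derive reach(d,b) via R2 from cites(d,b)
round 1: derive reach(d,d) via R2 from cites(d,d)
round 1: derive reach(e,h) via R2 from cites(e,h)
round 1: derive reach(f,a) via R2 from cites(f,a)
round 1: derive reach(g,b) via R2 from cites(g,b)
round 1: derive reach(g,d) via R2 from cites(g,d)
round 1: derive reach(g,h) via R2 from cites(g,h)
round 1: derive reach(g,i) via R2 from cites(g,i)
round 1: derive reach(h,a) via R2 from cites(h,a)
round 1: derive reach(h,g) via R2 from cites(h,g)
round 1: derive reach(i,a) via R2 from cites(i,a)
round 2: derive reach(a,a) via R3 from reach(a,f), cites(f,a)
round 2: derive reach(a,b) via R3 from reach(a,g), cites(g,b)
round 2: derive reach(a,d) via R3 from reach(a,g), cites(g,d)
round 2: derive reach(a,h) via R3 from reach(a,e), cites(e,h)
round 2: derive reach(a,i) via R3 from reach(a,g), cites(g,i)
round 2: derive reach(b,b) via R3 from reach(b,d), cites(d,b)
round 2: derive reach(e,a) via R3 from reach(e,h), cites(h,a)
round 2: derive reach(e,g) via R3 from reach(e,h), cites(h,g)
round 2: derive reach(f,e) via R3 from reach(f,a), cites(a,e)
round 2: derive reach(f,f) via R3 from reach(f,a), cites(a,f)
round 2: derive reach(f,g) via R3 from reach(f,a), cites(a,g)
round 2: derive reach(g,a) via R3 from reach(g,h), cites(h,a)
round 2: derive reach(g,g) via R3 from reach(g,h), cites(h,g)
round 2: derive reach(h,b) via R3 from reach(h,g), cites(g,b)
round 2: derive reach(h,d) via R3 from reach(h,g), cites(g,d)
round 2: derive reach(h,e) via R3 from reach(h,a), cites(a,e)
round 2: derive reach(h,f) via R3 from reach(h,a), cites(a,f)
round 2: derive reach(h,h) via R3 from reach(h,g), cites(g,h)
round 2: derive reach(h,i) via R3 from reach(h,g), cites(g,i)
round 2: derive reach(i,e) via R3 from reach(i,a), cites(a,e)
round 2: derive reach(i,f) via R3 from reach(i,a), cites(a,f)
round 2: derive reach(i,g) via R3 from reach(i,a), cites(a,g)
round 3: derive reach(e,b) via R3 from reach(e,g), cites(g,b)
round 3: derive reach(e,d) via R3 from reach(e,g), cites(g,d)
round 3: derive reach(e,e) via R3 from reach(e,a), cites(a,e)
round 3: derive reach(e,f) via R3 from reach(e,a), cites(a,f)
round 3: derive reach(e,i) via R3 from reach(e,g), cites(g,i)
round 3: derive reach(f,b) via R3 from reach(f,g), cites(g,b)
round 3: derive reach(f,d) via R3 from reach(f,g), cites(g,d)
round 3: derive reach(f,h) via R3 from reach(f,e), cites(e,h)
round 3: derive reach(f,i) via R3 from reach(f,g), cites(g,i)
round 3: derive reach(g,e) via R3 from reach(g,a), cites(a,e)
round 3: derive reach(g,f) via R3 from reach(g,a), cites(a,f)
round 3: derive reach(i,b) via R3 from reach(i,g), cites(g,b)
round 3: derive reach(i,d) via R3 from reach(i,g), cites(g,d)
round 3: derive reach(i,h) via R3 from reach(i,e), cites(e,h)
round 3: derive reach(i,i) via R3 from reach(i,g), cites(g,i)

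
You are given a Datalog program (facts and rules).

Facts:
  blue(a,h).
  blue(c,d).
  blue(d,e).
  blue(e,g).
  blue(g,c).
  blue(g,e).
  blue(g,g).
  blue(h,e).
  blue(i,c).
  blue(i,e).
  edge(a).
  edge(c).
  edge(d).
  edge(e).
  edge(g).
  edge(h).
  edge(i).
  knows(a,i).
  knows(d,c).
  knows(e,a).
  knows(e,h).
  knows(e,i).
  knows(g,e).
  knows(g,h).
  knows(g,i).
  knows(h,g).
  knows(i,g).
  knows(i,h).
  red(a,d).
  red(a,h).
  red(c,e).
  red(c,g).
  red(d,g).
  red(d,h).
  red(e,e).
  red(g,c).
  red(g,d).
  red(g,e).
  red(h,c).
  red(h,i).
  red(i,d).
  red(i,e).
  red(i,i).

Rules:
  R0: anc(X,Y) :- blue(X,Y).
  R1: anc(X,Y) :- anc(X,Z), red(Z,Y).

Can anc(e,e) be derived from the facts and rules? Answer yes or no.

yes

round 1: derive anc(a,h) via R0 from blue(a,h)
round 1: derive anc(c,d) via R0 from blue(c,d)
round 1: derive anc(d,e) via R0 from blue(d,e)
round 1: derive anc(e,g) via R0 from blue(e,g)
round 1: derive anc(g,c) via R0 from blue(g,c)
round 1: derive anc(g,e) via R0 from blue(g,e)
round 1: derive anc(g,g) via R0 from blue(g,g)
round 1: derive anc(h,e) via R0 from blue(h,e)
round 1: derive anc(i,c) via R0 from blue(i,c)
round 1: derive anc(i,e) via R0 from blue(i,e)
round 2: derive anc(a,c) via R1 from anc(a,h), red(h,c)
round 2: derive anc(a,i) via R1 from anc(a,h), red(h,i)
round 2: derive anc(c,g) via R1 from anc(c,d), red(d,g)
round 2: derive anc(c,h) via R1 from anc(c,d), red(d,h)
round 2: derive anc(e,c) via R1 from anc(e,g), red(g,c)
round 2: derive anc(e,d) via R1 from anc(e,g), red(g,d)
round 2: derive anc(e,e) via R1 from anc(e,g), red(g,e)
round 2: derive anc(g,d) via R1 from anc(g,g), red(g,d)
round 2: derive anc(i,g) via R1 from anc(i,c), red(c,g)
round 3: derive anc(a,d) via R1 from anc(a,i), red(i,d)
round 3: derive anc(a,e) via R1 from anc(a,c), red(c,e)
round 3: derive anc(a,g) via R1 from anc(a,c), red(c,g)
round 3: derive anc(c,c) via R1 from anc(c,g), red(g,c)
round 3: derive anc(c,e) via R1 from anc(c,g), red(g,e)
round 3: derive anc(c,i) via R1 from anc(c,h), red(h,i)
round 3: derive anc(e,h) via R1 from anc(e,d), red(d,h)
round 3: derive anc(g,h) via R1 from anc(g,d), red(d,h)
round 3: derive anc(i,d) via R1 from anc(i,g), red(g,d)
round 4: derive anc(e,i) via R1 from anc(e,h), red(h,i)
round 4: derive anc(g,i) via R1 from anc(g,h), red(h,i)
round 4: derive anc(i,h) via R1 from anc(i,d), red(d,h)
round 5: derive anc(i,i) via R1 from anc(i,h), red(h,i)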